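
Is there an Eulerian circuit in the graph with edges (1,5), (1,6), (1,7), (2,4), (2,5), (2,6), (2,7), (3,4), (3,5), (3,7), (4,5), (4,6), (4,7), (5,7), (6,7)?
No (4 vertices have odd degree: {1, 3, 4, 5}; Eulerian circuit requires 0)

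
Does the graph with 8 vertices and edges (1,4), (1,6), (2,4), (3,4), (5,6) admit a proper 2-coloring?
Yes. Partition: {1, 2, 3, 5, 7, 8}, {4, 6}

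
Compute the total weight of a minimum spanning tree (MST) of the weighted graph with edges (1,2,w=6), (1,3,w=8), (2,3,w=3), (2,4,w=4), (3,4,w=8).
13 (MST edges: (1,2,w=6), (2,3,w=3), (2,4,w=4); sum of weights 6 + 3 + 4 = 13)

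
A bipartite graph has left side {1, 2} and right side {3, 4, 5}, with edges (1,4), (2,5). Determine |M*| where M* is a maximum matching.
2 (matching: (1,4), (2,5); upper bound min(|L|,|R|) = min(2,3) = 2)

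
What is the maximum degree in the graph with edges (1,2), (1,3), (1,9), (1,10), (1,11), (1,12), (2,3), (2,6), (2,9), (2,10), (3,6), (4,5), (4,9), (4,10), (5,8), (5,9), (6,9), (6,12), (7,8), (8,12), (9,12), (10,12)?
6 (attained at vertices 1, 9)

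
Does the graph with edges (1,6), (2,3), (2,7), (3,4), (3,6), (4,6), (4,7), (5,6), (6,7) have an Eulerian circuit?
No (6 vertices have odd degree: {1, 3, 4, 5, 6, 7}; Eulerian circuit requires 0)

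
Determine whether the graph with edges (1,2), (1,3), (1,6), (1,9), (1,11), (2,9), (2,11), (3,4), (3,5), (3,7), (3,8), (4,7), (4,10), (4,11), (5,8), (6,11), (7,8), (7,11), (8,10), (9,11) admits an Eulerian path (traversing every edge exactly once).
No (4 vertices have odd degree: {1, 2, 3, 9}; Eulerian path requires 0 or 2)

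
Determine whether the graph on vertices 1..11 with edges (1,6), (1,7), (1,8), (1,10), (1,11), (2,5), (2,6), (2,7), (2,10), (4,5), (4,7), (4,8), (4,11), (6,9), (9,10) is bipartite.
Yes. Partition: {1, 2, 3, 4, 9}, {5, 6, 7, 8, 10, 11}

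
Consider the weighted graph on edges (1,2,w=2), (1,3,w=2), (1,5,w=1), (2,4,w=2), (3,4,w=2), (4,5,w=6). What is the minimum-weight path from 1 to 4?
4 (path: 1 -> 3 -> 4; weights 2 + 2 = 4)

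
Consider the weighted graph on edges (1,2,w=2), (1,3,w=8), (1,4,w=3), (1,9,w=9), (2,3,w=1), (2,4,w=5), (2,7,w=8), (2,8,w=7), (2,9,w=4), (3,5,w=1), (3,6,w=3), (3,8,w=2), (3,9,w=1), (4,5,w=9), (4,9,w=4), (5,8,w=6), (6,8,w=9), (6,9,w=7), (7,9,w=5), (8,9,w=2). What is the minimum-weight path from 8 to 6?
5 (path: 8 -> 3 -> 6; weights 2 + 3 = 5)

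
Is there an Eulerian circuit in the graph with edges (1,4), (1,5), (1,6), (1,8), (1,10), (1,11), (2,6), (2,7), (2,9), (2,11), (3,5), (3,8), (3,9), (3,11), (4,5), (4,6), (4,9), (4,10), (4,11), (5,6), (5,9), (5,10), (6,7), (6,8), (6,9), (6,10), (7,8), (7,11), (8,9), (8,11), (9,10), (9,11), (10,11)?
Yes (the graph is connected and all 11 vertices have even degree)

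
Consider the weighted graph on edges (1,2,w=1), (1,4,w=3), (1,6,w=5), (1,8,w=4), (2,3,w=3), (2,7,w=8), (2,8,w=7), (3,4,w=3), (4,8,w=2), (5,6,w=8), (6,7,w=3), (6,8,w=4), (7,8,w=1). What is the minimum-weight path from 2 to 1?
1 (path: 2 -> 1; weights 1 = 1)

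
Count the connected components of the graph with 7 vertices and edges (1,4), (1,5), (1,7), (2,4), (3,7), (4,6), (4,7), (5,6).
1 (components: {1, 2, 3, 4, 5, 6, 7})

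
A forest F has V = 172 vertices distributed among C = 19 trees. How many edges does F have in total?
153 (Each of the 19 component trees on V_i vertices has V_i - 1 edges; summing gives V - C = 172 - 19 = 153)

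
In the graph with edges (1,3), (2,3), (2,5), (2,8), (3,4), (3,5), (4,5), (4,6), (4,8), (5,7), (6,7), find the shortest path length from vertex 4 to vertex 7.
2 (path: 4 -> 6 -> 7, 2 edges)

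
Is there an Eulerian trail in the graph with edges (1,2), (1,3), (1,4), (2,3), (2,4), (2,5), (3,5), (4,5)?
No (4 vertices have odd degree: {1, 3, 4, 5}; Eulerian path requires 0 or 2)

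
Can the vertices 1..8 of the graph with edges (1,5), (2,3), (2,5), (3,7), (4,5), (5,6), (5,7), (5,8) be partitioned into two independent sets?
Yes. Partition: {1, 2, 4, 6, 7, 8}, {3, 5}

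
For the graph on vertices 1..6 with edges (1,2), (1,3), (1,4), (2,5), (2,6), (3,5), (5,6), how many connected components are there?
1 (components: {1, 2, 3, 4, 5, 6})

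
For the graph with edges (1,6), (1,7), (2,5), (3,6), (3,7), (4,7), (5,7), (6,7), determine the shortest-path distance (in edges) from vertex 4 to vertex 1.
2 (path: 4 -> 7 -> 1, 2 edges)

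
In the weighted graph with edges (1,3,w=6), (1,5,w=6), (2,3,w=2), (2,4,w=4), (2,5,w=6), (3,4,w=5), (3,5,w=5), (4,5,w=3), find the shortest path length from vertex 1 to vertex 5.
6 (path: 1 -> 5; weights 6 = 6)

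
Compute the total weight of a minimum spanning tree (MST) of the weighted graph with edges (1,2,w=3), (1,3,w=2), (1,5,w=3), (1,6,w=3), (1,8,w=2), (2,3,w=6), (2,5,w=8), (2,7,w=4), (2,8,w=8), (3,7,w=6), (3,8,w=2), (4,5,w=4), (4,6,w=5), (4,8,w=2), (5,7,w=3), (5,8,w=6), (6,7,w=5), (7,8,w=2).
17 (MST edges: (1,2,w=3), (1,3,w=2), (1,5,w=3), (1,6,w=3), (1,8,w=2), (4,8,w=2), (7,8,w=2); sum of weights 3 + 2 + 3 + 3 + 2 + 2 + 2 = 17)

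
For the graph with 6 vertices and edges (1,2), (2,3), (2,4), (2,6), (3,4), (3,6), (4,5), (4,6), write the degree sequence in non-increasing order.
[4, 4, 3, 3, 1, 1] (degrees: deg(1)=1, deg(2)=4, deg(3)=3, deg(4)=4, deg(5)=1, deg(6)=3)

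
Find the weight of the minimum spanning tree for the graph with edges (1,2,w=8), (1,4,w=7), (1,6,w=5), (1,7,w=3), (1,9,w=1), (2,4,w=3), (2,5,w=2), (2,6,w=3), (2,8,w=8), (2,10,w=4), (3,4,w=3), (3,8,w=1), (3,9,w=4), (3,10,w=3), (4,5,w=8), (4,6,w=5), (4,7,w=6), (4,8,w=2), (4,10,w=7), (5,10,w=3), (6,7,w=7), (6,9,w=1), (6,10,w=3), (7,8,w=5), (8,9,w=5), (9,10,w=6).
19 (MST edges: (1,7,w=3), (1,9,w=1), (2,4,w=3), (2,5,w=2), (2,6,w=3), (3,8,w=1), (3,10,w=3), (4,8,w=2), (6,9,w=1); sum of weights 3 + 1 + 3 + 2 + 3 + 1 + 3 + 2 + 1 = 19)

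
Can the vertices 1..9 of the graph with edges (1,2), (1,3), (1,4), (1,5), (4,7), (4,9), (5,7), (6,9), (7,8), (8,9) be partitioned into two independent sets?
Yes. Partition: {1, 7, 9}, {2, 3, 4, 5, 6, 8}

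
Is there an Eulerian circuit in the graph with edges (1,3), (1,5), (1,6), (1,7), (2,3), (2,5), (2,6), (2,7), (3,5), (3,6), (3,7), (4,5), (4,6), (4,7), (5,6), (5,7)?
No (4 vertices have odd degree: {3, 4, 6, 7}; Eulerian circuit requires 0)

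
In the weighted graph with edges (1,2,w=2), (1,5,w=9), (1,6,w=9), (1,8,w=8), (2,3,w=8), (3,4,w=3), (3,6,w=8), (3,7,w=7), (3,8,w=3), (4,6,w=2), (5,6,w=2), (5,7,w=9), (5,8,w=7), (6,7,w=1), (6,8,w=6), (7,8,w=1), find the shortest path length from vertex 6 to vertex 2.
11 (path: 6 -> 1 -> 2; weights 9 + 2 = 11)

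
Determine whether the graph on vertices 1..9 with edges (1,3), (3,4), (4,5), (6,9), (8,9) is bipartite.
Yes. Partition: {1, 2, 4, 7, 9}, {3, 5, 6, 8}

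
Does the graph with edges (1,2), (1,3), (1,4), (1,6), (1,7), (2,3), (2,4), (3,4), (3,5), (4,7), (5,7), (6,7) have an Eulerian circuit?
No (2 vertices have odd degree: {1, 2}; Eulerian circuit requires 0)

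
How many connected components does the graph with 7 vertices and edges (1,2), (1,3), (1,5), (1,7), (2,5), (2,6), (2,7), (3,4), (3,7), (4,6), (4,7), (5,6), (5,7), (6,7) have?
1 (components: {1, 2, 3, 4, 5, 6, 7})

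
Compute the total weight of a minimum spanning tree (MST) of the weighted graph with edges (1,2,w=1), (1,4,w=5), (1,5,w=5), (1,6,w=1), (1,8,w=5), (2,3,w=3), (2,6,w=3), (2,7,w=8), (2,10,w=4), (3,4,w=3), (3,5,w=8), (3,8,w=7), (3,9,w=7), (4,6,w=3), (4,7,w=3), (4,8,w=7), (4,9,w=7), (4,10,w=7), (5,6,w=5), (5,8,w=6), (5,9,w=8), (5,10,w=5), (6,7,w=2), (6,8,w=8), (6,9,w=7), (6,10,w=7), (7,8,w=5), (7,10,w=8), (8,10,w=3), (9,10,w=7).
29 (MST edges: (1,2,w=1), (1,5,w=5), (1,6,w=1), (2,3,w=3), (2,10,w=4), (3,4,w=3), (3,9,w=7), (6,7,w=2), (8,10,w=3); sum of weights 1 + 5 + 1 + 3 + 4 + 3 + 7 + 2 + 3 = 29)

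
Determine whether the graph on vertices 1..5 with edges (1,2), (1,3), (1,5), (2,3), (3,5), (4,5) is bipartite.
No (odd cycle of length 3: 5 -> 1 -> 3 -> 5)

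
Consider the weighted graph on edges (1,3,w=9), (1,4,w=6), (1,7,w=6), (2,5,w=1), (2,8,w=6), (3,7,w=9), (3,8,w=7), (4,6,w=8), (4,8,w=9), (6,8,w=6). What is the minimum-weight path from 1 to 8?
15 (path: 1 -> 4 -> 8; weights 6 + 9 = 15)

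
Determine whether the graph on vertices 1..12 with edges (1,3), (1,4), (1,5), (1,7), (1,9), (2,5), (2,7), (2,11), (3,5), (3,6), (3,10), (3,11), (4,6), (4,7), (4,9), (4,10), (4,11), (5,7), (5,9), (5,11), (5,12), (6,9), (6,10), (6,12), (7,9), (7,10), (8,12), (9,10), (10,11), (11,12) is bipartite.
No (odd cycle of length 3: 9 -> 1 -> 5 -> 9)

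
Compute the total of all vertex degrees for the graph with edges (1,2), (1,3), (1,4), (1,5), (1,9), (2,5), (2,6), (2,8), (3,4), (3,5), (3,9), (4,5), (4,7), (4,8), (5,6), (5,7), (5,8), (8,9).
36 (handshake: sum of degrees = 2|E| = 2 x 18 = 36)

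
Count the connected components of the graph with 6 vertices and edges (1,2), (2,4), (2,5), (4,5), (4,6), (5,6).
2 (components: {1, 2, 4, 5, 6}, {3})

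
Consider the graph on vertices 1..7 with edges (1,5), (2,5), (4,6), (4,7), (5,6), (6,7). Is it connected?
No, it has 2 components: {1, 2, 4, 5, 6, 7}, {3}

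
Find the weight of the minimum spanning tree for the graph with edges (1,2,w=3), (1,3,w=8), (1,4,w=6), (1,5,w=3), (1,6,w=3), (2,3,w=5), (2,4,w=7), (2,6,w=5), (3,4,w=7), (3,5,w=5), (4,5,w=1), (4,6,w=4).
15 (MST edges: (1,2,w=3), (1,5,w=3), (1,6,w=3), (2,3,w=5), (4,5,w=1); sum of weights 3 + 3 + 3 + 5 + 1 = 15)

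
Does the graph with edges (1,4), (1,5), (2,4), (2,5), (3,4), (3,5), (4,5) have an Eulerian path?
Yes — and in fact it has an Eulerian circuit (the graph is connected and all 5 vertices have even degree)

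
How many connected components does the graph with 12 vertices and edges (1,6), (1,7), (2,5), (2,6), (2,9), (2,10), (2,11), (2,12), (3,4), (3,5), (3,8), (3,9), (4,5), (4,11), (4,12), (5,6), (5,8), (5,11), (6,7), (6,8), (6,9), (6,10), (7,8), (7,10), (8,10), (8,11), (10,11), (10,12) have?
1 (components: {1, 2, 3, 4, 5, 6, 7, 8, 9, 10, 11, 12})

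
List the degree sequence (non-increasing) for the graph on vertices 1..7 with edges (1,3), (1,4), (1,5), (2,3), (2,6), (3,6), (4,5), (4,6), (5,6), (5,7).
[4, 4, 3, 3, 3, 2, 1] (degrees: deg(1)=3, deg(2)=2, deg(3)=3, deg(4)=3, deg(5)=4, deg(6)=4, deg(7)=1)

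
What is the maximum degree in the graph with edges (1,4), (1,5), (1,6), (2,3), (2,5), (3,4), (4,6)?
3 (attained at vertices 1, 4)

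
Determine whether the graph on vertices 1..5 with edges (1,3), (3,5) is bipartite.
Yes. Partition: {1, 2, 4, 5}, {3}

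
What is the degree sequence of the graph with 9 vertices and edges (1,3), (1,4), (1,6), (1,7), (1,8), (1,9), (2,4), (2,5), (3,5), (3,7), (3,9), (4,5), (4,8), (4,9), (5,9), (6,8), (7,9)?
[6, 5, 5, 4, 4, 3, 3, 2, 2] (degrees: deg(1)=6, deg(2)=2, deg(3)=4, deg(4)=5, deg(5)=4, deg(6)=2, deg(7)=3, deg(8)=3, deg(9)=5)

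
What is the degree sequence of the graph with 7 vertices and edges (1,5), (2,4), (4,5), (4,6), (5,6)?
[3, 3, 2, 1, 1, 0, 0] (degrees: deg(1)=1, deg(2)=1, deg(3)=0, deg(4)=3, deg(5)=3, deg(6)=2, deg(7)=0)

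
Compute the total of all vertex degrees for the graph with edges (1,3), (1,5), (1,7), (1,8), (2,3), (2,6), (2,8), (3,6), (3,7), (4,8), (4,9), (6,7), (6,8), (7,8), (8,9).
30 (handshake: sum of degrees = 2|E| = 2 x 15 = 30)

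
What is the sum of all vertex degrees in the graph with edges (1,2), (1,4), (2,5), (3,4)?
8 (handshake: sum of degrees = 2|E| = 2 x 4 = 8)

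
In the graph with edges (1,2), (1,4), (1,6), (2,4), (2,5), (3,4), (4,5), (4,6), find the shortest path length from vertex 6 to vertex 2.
2 (path: 6 -> 1 -> 2, 2 edges)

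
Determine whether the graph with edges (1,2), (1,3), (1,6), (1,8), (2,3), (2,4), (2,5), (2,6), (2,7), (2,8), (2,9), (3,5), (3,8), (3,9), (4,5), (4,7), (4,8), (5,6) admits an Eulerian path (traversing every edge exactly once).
Yes (the graph is connected and exactly 2 vertices have odd degree: {3, 6}; any Eulerian path must start and end at those)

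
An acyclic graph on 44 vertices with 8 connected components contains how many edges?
36 (Each of the 8 component trees on V_i vertices has V_i - 1 edges; summing gives V - C = 44 - 8 = 36)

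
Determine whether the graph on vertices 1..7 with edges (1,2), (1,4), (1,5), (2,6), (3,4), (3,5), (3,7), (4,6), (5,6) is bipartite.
Yes. Partition: {1, 3, 6}, {2, 4, 5, 7}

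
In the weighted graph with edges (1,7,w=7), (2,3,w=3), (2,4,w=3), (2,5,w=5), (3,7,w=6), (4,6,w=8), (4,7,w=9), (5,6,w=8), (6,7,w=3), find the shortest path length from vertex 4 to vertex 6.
8 (path: 4 -> 6; weights 8 = 8)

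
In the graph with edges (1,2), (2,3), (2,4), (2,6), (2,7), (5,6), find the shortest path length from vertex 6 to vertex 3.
2 (path: 6 -> 2 -> 3, 2 edges)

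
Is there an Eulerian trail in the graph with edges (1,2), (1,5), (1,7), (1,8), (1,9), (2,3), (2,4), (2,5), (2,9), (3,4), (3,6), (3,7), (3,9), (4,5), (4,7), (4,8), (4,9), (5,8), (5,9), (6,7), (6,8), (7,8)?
No (8 vertices have odd degree: {1, 2, 3, 5, 6, 7, 8, 9}; Eulerian path requires 0 or 2)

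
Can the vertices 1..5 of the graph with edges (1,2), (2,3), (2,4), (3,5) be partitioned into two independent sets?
Yes. Partition: {1, 3, 4}, {2, 5}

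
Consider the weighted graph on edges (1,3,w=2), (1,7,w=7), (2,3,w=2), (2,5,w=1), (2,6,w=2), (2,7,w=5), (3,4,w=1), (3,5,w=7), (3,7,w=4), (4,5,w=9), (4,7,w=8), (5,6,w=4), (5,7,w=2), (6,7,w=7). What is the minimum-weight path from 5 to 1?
5 (path: 5 -> 2 -> 3 -> 1; weights 1 + 2 + 2 = 5)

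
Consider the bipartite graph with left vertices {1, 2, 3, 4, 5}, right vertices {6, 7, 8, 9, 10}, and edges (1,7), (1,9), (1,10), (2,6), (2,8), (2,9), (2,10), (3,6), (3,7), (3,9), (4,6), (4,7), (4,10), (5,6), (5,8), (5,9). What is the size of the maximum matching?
5 (matching: (1,10), (2,9), (3,7), (4,6), (5,8); upper bound min(|L|,|R|) = min(5,5) = 5)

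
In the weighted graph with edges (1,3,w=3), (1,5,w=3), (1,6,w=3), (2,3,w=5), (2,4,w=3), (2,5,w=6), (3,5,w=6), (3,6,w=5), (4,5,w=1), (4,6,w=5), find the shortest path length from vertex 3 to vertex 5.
6 (path: 3 -> 5; weights 6 = 6)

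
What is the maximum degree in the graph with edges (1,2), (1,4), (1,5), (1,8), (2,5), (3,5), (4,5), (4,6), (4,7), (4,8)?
5 (attained at vertex 4)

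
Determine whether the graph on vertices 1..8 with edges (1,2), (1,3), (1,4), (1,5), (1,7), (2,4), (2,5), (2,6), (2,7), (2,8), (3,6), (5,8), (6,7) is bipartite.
No (odd cycle of length 3: 2 -> 1 -> 4 -> 2)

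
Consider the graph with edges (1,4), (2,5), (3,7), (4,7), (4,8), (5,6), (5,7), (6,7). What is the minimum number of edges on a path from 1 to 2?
4 (path: 1 -> 4 -> 7 -> 5 -> 2, 4 edges)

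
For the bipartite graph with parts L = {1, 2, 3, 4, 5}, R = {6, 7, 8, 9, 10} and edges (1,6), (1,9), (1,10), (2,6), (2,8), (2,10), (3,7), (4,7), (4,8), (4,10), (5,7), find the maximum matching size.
4 (matching: (1,9), (2,10), (3,7), (4,8); upper bound min(|L|,|R|) = min(5,5) = 5)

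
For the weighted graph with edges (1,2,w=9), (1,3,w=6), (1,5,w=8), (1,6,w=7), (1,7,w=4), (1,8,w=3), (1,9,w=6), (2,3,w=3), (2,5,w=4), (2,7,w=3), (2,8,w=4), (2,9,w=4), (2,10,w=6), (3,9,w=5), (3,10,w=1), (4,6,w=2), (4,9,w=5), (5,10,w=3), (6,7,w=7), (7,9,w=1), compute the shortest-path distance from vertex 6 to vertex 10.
13 (path: 6 -> 4 -> 9 -> 3 -> 10; weights 2 + 5 + 5 + 1 = 13)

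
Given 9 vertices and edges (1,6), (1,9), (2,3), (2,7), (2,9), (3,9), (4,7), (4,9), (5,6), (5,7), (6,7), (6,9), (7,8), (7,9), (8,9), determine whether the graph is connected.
Yes (BFS from 1 visits [1, 6, 9, 5, 7, 2, 3, 4, 8] — all 9 vertices reached)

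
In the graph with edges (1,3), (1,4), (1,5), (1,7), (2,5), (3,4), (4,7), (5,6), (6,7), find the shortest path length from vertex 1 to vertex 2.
2 (path: 1 -> 5 -> 2, 2 edges)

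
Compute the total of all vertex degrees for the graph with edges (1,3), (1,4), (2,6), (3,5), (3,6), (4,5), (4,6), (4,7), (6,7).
18 (handshake: sum of degrees = 2|E| = 2 x 9 = 18)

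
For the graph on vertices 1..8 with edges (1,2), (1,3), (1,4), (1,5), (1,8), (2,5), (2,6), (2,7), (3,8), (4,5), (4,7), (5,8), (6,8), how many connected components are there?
1 (components: {1, 2, 3, 4, 5, 6, 7, 8})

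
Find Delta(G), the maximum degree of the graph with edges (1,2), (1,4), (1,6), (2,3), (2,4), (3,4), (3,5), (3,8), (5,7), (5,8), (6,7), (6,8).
4 (attained at vertex 3)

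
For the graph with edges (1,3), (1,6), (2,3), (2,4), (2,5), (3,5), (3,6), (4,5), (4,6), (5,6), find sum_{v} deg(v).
20 (handshake: sum of degrees = 2|E| = 2 x 10 = 20)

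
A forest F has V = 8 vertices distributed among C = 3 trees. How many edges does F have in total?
5 (Each of the 3 component trees on V_i vertices has V_i - 1 edges; summing gives V - C = 8 - 3 = 5)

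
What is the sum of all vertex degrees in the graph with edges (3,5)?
2 (handshake: sum of degrees = 2|E| = 2 x 1 = 2)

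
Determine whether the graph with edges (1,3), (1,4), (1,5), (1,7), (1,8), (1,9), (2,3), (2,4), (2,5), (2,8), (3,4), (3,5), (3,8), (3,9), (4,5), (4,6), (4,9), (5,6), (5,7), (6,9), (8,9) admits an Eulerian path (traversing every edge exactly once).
Yes (the graph is connected and exactly 2 vertices have odd degree: {6, 9}; any Eulerian path must start and end at those)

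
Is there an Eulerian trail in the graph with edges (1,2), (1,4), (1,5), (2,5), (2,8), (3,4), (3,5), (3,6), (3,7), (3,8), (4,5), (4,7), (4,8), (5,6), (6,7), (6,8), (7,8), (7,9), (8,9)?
No (6 vertices have odd degree: {1, 2, 3, 4, 5, 7}; Eulerian path requires 0 or 2)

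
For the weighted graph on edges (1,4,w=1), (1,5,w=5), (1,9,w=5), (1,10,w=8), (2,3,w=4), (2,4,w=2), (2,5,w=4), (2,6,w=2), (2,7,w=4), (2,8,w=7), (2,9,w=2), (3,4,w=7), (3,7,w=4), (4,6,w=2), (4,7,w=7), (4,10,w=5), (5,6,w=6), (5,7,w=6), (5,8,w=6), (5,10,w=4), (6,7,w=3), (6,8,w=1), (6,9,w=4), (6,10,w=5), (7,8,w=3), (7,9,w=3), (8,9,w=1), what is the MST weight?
22 (MST edges: (1,4,w=1), (2,3,w=4), (2,4,w=2), (2,5,w=4), (2,6,w=2), (5,10,w=4), (6,7,w=3), (6,8,w=1), (8,9,w=1); sum of weights 1 + 4 + 2 + 4 + 2 + 4 + 3 + 1 + 1 = 22)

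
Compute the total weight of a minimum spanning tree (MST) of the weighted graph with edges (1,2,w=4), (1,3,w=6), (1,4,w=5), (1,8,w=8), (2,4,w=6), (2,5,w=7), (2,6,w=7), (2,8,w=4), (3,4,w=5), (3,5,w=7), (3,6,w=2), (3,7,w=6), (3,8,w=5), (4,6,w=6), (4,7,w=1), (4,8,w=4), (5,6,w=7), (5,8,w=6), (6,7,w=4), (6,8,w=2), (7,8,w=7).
23 (MST edges: (1,2,w=4), (2,8,w=4), (3,6,w=2), (4,7,w=1), (4,8,w=4), (5,8,w=6), (6,8,w=2); sum of weights 4 + 4 + 2 + 1 + 4 + 6 + 2 = 23)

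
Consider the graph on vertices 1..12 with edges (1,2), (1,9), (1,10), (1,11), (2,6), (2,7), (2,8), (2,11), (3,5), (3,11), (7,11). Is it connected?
No, it has 3 components: {1, 2, 3, 5, 6, 7, 8, 9, 10, 11}, {4}, {12}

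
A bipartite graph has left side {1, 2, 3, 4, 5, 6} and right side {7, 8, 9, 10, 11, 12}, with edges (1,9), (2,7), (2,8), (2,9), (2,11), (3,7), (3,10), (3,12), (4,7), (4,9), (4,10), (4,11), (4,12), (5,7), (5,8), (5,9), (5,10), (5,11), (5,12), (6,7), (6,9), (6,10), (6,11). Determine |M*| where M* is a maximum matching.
6 (matching: (1,9), (2,11), (3,12), (4,10), (5,8), (6,7); upper bound min(|L|,|R|) = min(6,6) = 6)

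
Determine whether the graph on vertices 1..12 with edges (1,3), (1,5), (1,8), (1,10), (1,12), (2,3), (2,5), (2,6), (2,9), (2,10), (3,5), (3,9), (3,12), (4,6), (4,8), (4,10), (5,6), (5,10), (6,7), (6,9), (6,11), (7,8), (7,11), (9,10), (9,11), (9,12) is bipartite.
No (odd cycle of length 3: 10 -> 1 -> 5 -> 10)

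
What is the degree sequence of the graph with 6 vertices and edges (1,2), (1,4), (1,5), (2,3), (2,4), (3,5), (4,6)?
[3, 3, 3, 2, 2, 1] (degrees: deg(1)=3, deg(2)=3, deg(3)=2, deg(4)=3, deg(5)=2, deg(6)=1)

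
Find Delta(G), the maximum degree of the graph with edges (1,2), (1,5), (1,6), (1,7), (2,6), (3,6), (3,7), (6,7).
4 (attained at vertices 1, 6)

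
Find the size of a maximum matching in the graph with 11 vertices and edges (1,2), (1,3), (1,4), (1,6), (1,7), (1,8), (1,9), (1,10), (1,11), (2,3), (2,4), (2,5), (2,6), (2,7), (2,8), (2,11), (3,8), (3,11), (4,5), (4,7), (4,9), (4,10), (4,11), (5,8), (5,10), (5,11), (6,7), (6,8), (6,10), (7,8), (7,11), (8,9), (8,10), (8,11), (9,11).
5 (matching: (1,10), (2,7), (4,5), (6,8), (9,11); upper bound floor(n/2) = floor(11/2) = 5)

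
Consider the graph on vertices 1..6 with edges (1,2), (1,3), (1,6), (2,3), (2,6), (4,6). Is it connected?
No, it has 2 components: {1, 2, 3, 4, 6}, {5}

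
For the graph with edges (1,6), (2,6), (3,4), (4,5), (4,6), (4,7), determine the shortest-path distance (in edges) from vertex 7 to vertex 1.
3 (path: 7 -> 4 -> 6 -> 1, 3 edges)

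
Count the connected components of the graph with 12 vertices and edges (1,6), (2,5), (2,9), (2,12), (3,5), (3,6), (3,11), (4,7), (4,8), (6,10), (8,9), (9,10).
1 (components: {1, 2, 3, 4, 5, 6, 7, 8, 9, 10, 11, 12})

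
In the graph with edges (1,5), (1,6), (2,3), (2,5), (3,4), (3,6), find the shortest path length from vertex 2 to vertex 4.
2 (path: 2 -> 3 -> 4, 2 edges)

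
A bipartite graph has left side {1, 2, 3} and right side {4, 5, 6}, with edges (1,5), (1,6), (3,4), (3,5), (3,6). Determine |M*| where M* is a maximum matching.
2 (matching: (1,6), (3,5); upper bound min(|L|,|R|) = min(3,3) = 3)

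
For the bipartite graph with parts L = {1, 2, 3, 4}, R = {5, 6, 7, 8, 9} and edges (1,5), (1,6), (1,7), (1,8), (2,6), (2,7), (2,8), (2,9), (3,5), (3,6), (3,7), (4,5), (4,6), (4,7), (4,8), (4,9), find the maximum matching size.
4 (matching: (1,8), (2,9), (3,7), (4,6); upper bound min(|L|,|R|) = min(4,5) = 4)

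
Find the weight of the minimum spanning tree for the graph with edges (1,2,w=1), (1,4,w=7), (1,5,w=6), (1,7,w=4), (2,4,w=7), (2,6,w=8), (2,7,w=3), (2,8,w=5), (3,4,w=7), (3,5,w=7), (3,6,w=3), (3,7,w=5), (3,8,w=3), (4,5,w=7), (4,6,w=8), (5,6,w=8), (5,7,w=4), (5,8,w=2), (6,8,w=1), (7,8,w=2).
19 (MST edges: (1,2,w=1), (1,4,w=7), (2,7,w=3), (3,6,w=3), (5,8,w=2), (6,8,w=1), (7,8,w=2); sum of weights 1 + 7 + 3 + 3 + 2 + 1 + 2 = 19)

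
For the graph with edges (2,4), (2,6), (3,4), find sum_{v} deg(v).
6 (handshake: sum of degrees = 2|E| = 2 x 3 = 6)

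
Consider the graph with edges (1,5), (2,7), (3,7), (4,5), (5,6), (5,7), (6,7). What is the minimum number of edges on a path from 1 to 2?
3 (path: 1 -> 5 -> 7 -> 2, 3 edges)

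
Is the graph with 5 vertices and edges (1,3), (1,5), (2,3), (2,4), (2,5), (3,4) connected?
Yes (BFS from 1 visits [1, 3, 5, 2, 4] — all 5 vertices reached)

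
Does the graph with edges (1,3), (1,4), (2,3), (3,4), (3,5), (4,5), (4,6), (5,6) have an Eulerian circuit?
No (2 vertices have odd degree: {2, 5}; Eulerian circuit requires 0)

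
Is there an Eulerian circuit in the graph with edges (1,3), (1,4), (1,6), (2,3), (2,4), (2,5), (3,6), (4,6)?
No (6 vertices have odd degree: {1, 2, 3, 4, 5, 6}; Eulerian circuit requires 0)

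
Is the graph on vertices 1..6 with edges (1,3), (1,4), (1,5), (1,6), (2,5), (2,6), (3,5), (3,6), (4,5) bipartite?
No (odd cycle of length 3: 4 -> 1 -> 5 -> 4)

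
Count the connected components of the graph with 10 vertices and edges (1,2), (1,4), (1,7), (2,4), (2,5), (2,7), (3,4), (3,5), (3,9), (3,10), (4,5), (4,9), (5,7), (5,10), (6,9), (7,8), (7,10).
1 (components: {1, 2, 3, 4, 5, 6, 7, 8, 9, 10})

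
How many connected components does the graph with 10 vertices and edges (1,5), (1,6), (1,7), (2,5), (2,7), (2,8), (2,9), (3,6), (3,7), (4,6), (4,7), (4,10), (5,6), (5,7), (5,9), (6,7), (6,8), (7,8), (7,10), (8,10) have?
1 (components: {1, 2, 3, 4, 5, 6, 7, 8, 9, 10})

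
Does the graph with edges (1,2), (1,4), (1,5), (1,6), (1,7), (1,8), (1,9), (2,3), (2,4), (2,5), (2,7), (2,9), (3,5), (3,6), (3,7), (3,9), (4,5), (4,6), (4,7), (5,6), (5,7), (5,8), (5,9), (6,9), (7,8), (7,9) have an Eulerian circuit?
No (6 vertices have odd degree: {1, 3, 4, 6, 7, 8}; Eulerian circuit requires 0)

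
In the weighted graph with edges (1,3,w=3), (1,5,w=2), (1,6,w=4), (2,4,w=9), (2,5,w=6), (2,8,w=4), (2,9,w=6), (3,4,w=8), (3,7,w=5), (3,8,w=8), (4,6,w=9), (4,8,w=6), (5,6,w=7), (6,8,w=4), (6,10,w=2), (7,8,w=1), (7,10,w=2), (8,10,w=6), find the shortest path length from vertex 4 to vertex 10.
9 (path: 4 -> 8 -> 7 -> 10; weights 6 + 1 + 2 = 9)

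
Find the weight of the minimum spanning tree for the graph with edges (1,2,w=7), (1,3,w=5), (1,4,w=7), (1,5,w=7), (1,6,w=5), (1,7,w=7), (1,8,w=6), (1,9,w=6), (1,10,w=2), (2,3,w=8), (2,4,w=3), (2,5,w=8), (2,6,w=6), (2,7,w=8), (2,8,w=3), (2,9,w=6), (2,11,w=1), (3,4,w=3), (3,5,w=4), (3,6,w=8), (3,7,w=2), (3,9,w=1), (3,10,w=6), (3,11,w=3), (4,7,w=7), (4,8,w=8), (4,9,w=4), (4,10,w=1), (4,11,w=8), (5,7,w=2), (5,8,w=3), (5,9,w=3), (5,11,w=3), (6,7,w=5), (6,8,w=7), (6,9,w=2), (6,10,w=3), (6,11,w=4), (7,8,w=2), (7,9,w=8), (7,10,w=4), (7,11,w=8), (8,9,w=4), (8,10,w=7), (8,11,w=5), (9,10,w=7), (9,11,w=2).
18 (MST edges: (1,10,w=2), (2,4,w=3), (2,11,w=1), (3,7,w=2), (3,9,w=1), (4,10,w=1), (5,7,w=2), (6,9,w=2), (7,8,w=2), (9,11,w=2); sum of weights 2 + 3 + 1 + 2 + 1 + 1 + 2 + 2 + 2 + 2 = 18)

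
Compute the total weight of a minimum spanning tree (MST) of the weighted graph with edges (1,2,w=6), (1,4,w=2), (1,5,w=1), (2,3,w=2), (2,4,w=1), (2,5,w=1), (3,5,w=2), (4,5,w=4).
5 (MST edges: (1,5,w=1), (2,3,w=2), (2,4,w=1), (2,5,w=1); sum of weights 1 + 2 + 1 + 1 = 5)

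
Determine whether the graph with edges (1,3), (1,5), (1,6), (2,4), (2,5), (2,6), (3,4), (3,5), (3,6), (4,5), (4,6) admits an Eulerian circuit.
No (2 vertices have odd degree: {1, 2}; Eulerian circuit requires 0)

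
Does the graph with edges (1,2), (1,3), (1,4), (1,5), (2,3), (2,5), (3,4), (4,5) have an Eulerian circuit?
No (4 vertices have odd degree: {2, 3, 4, 5}; Eulerian circuit requires 0)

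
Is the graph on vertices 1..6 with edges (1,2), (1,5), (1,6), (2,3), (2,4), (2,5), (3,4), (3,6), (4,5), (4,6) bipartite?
No (odd cycle of length 3: 2 -> 1 -> 5 -> 2)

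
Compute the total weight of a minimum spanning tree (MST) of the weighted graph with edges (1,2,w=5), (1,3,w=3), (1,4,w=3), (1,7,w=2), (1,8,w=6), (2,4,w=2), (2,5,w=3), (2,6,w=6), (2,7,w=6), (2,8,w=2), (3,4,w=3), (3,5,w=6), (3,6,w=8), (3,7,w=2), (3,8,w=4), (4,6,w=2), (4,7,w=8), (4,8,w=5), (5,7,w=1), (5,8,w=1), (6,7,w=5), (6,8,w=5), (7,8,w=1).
12 (MST edges: (1,7,w=2), (2,4,w=2), (2,8,w=2), (3,7,w=2), (4,6,w=2), (5,7,w=1), (5,8,w=1); sum of weights 2 + 2 + 2 + 2 + 2 + 1 + 1 = 12)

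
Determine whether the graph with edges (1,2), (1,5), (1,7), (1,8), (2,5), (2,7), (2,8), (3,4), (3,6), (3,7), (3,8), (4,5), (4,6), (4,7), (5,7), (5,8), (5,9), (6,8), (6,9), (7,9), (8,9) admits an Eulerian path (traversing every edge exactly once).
Yes — and in fact it has an Eulerian circuit (the graph is connected and all 9 vertices have even degree)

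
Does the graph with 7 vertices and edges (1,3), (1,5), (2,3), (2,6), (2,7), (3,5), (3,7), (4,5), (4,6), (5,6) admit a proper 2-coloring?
No (odd cycle of length 3: 5 -> 1 -> 3 -> 5)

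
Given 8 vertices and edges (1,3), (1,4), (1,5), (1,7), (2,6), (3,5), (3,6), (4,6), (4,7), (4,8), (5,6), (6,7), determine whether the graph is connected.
Yes (BFS from 1 visits [1, 3, 4, 5, 7, 6, 8, 2] — all 8 vertices reached)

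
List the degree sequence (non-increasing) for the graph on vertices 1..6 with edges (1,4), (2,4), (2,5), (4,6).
[3, 2, 1, 1, 1, 0] (degrees: deg(1)=1, deg(2)=2, deg(3)=0, deg(4)=3, deg(5)=1, deg(6)=1)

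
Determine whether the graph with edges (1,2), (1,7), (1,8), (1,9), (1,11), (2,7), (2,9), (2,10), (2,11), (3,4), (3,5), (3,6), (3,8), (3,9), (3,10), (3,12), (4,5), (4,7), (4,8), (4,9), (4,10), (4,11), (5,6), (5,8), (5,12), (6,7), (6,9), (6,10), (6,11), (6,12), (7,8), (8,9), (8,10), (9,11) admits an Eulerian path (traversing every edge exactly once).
No (12 vertices have odd degree: {1, 2, 3, 4, 5, 6, 7, 8, 9, 10, 11, 12}; Eulerian path requires 0 or 2)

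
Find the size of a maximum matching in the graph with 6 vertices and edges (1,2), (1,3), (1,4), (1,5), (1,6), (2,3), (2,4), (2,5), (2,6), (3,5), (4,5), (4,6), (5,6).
3 (matching: (1,2), (3,5), (4,6); upper bound floor(n/2) = floor(6/2) = 3)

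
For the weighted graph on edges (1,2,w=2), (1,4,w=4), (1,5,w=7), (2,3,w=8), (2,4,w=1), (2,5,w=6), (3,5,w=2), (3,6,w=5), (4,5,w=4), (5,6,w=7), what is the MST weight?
14 (MST edges: (1,2,w=2), (2,4,w=1), (3,5,w=2), (3,6,w=5), (4,5,w=4); sum of weights 2 + 1 + 2 + 5 + 4 = 14)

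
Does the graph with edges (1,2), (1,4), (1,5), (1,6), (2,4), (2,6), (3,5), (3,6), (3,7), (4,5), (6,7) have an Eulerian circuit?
No (4 vertices have odd degree: {2, 3, 4, 5}; Eulerian circuit requires 0)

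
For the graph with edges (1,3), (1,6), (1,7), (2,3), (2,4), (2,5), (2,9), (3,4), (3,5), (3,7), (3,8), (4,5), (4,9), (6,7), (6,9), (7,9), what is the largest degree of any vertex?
6 (attained at vertex 3)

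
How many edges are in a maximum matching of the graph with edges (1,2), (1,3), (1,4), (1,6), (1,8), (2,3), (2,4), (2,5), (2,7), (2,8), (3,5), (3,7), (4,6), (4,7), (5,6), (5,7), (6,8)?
4 (matching: (1,2), (3,5), (4,7), (6,8); upper bound floor(n/2) = floor(8/2) = 4)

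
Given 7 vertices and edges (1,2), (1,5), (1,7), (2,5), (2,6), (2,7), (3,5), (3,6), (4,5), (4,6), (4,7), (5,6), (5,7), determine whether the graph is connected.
Yes (BFS from 1 visits [1, 2, 5, 7, 6, 3, 4] — all 7 vertices reached)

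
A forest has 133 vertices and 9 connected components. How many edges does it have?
124 (Each of the 9 component trees on V_i vertices has V_i - 1 edges; summing gives V - C = 133 - 9 = 124)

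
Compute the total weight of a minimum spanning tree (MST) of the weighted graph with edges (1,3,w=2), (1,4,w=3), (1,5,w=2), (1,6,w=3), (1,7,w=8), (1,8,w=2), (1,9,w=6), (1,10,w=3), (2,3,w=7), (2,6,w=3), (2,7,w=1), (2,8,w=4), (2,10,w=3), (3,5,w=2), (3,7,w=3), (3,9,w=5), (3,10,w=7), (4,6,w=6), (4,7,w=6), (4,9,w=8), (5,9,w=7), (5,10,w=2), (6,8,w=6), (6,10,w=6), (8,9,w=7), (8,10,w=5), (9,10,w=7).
23 (MST edges: (1,3,w=2), (1,4,w=3), (1,5,w=2), (1,6,w=3), (1,8,w=2), (2,6,w=3), (2,7,w=1), (3,9,w=5), (5,10,w=2); sum of weights 2 + 3 + 2 + 3 + 2 + 3 + 1 + 5 + 2 = 23)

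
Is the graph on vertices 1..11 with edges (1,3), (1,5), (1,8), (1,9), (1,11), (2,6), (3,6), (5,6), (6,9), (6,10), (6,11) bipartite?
Yes. Partition: {1, 4, 6, 7}, {2, 3, 5, 8, 9, 10, 11}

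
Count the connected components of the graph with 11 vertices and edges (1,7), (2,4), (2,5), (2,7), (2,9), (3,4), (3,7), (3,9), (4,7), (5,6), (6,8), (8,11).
2 (components: {1, 2, 3, 4, 5, 6, 7, 8, 9, 11}, {10})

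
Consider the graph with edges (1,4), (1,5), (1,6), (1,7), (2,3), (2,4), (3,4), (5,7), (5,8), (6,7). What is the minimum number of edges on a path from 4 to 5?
2 (path: 4 -> 1 -> 5, 2 edges)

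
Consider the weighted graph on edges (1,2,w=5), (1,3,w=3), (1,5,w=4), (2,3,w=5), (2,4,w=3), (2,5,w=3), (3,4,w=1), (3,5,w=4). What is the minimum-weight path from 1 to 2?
5 (path: 1 -> 2; weights 5 = 5)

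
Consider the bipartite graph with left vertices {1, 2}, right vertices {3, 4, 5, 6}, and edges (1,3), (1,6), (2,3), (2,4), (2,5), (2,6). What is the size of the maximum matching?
2 (matching: (1,6), (2,5); upper bound min(|L|,|R|) = min(2,4) = 2)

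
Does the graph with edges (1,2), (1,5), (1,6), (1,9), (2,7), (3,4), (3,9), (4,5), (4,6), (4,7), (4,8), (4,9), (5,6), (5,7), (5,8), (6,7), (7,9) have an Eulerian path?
Yes (the graph is connected and exactly 2 vertices have odd degree: {5, 7}; any Eulerian path must start and end at those)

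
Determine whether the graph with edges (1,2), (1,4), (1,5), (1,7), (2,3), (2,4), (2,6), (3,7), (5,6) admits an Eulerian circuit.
Yes (the graph is connected and all 7 vertices have even degree)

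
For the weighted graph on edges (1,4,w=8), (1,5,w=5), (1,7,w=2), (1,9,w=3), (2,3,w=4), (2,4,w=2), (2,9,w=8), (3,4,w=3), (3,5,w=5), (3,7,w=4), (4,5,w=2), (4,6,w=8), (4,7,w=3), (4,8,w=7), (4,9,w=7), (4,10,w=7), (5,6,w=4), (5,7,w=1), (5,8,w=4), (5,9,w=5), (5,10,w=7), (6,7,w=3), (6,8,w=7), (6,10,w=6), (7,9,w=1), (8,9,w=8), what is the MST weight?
24 (MST edges: (1,7,w=2), (2,4,w=2), (3,4,w=3), (4,5,w=2), (5,7,w=1), (5,8,w=4), (6,7,w=3), (6,10,w=6), (7,9,w=1); sum of weights 2 + 2 + 3 + 2 + 1 + 4 + 3 + 6 + 1 = 24)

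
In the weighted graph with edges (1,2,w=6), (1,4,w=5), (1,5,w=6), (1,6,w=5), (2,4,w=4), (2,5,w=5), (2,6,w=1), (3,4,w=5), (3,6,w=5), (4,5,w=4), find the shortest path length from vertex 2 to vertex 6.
1 (path: 2 -> 6; weights 1 = 1)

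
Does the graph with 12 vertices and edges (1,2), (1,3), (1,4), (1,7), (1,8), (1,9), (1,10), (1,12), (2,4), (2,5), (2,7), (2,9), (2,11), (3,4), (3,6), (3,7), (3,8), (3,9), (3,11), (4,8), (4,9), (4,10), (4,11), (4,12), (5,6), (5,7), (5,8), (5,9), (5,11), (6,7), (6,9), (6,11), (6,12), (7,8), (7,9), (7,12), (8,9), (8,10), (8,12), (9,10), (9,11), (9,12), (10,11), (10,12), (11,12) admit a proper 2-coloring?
No (odd cycle of length 3: 4 -> 1 -> 12 -> 4)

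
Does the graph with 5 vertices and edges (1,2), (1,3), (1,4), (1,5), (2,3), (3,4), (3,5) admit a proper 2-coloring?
No (odd cycle of length 3: 4 -> 1 -> 3 -> 4)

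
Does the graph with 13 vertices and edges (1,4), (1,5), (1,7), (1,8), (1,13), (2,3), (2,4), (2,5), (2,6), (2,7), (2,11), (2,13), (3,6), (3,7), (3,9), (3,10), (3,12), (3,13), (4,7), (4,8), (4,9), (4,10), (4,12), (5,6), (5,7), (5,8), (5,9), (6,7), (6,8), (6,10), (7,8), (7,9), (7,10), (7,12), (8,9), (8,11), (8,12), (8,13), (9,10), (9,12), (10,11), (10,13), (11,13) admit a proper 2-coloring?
No (odd cycle of length 3: 5 -> 1 -> 8 -> 5)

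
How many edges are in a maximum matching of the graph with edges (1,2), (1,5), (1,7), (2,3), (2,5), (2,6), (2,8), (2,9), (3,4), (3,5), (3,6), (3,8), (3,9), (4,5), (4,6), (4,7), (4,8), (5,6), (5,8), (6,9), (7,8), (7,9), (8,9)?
4 (matching: (1,7), (2,9), (3,6), (4,8); upper bound floor(n/2) = floor(9/2) = 4)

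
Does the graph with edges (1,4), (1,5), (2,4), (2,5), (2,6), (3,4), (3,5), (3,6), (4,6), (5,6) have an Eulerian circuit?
No (2 vertices have odd degree: {2, 3}; Eulerian circuit requires 0)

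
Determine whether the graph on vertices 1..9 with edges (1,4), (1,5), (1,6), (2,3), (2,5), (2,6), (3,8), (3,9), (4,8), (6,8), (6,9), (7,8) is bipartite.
Yes. Partition: {1, 2, 8, 9}, {3, 4, 5, 6, 7}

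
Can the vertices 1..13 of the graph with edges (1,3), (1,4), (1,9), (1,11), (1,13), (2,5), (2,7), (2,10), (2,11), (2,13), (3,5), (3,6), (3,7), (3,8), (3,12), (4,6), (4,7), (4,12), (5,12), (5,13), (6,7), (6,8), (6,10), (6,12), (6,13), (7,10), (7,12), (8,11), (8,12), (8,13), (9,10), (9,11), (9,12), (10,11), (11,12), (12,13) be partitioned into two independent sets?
No (odd cycle of length 3: 9 -> 1 -> 11 -> 9)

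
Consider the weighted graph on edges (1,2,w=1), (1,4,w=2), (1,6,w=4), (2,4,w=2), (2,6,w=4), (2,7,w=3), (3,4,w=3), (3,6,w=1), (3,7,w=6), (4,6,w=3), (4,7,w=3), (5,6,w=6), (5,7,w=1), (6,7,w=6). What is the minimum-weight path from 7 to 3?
6 (path: 7 -> 3; weights 6 = 6)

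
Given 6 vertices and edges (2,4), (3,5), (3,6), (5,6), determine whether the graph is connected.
No, it has 3 components: {1}, {2, 4}, {3, 5, 6}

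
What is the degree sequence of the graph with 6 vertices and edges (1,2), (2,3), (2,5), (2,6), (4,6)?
[4, 2, 1, 1, 1, 1] (degrees: deg(1)=1, deg(2)=4, deg(3)=1, deg(4)=1, deg(5)=1, deg(6)=2)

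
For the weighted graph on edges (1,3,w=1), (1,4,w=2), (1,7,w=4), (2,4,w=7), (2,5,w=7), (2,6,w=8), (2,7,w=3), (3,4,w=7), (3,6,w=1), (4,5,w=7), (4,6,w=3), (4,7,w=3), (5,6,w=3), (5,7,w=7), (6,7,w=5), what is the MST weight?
13 (MST edges: (1,3,w=1), (1,4,w=2), (2,7,w=3), (3,6,w=1), (4,7,w=3), (5,6,w=3); sum of weights 1 + 2 + 3 + 1 + 3 + 3 = 13)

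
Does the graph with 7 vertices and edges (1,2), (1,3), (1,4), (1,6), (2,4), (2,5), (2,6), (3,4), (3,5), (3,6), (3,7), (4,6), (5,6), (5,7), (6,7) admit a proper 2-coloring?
No (odd cycle of length 3: 2 -> 1 -> 4 -> 2)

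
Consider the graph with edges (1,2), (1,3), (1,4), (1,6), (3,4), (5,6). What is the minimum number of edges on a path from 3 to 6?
2 (path: 3 -> 1 -> 6, 2 edges)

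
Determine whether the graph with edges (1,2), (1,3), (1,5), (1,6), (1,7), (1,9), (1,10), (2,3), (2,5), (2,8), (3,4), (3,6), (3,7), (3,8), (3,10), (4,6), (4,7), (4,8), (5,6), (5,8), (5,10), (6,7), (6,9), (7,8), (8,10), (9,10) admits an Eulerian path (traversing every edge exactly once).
No (6 vertices have odd degree: {1, 3, 5, 7, 9, 10}; Eulerian path requires 0 or 2)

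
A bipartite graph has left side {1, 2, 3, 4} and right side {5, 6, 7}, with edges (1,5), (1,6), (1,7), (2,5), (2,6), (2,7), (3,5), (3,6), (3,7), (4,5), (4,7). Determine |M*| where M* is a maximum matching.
3 (matching: (1,7), (2,6), (3,5); upper bound min(|L|,|R|) = min(4,3) = 3)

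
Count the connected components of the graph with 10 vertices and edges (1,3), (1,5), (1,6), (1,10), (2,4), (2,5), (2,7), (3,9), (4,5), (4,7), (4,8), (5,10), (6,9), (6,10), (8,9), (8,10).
1 (components: {1, 2, 3, 4, 5, 6, 7, 8, 9, 10})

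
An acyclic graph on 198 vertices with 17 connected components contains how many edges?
181 (Each of the 17 component trees on V_i vertices has V_i - 1 edges; summing gives V - C = 198 - 17 = 181)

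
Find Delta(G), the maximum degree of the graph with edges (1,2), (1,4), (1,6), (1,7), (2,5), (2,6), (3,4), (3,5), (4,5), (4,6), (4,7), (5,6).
5 (attained at vertex 4)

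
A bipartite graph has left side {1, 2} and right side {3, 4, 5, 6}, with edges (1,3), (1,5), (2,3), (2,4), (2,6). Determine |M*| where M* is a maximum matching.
2 (matching: (1,5), (2,6); upper bound min(|L|,|R|) = min(2,4) = 2)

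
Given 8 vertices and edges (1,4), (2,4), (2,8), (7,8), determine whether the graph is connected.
No, it has 4 components: {1, 2, 4, 7, 8}, {3}, {5}, {6}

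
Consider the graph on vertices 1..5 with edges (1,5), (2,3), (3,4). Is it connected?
No, it has 2 components: {1, 5}, {2, 3, 4}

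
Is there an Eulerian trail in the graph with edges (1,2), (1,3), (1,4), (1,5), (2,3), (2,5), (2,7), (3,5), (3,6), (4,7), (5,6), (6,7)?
Yes (the graph is connected and exactly 2 vertices have odd degree: {6, 7}; any Eulerian path must start and end at those)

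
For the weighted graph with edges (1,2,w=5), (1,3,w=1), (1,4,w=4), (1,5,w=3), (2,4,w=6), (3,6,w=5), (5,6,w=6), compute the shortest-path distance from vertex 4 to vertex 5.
7 (path: 4 -> 1 -> 5; weights 4 + 3 = 7)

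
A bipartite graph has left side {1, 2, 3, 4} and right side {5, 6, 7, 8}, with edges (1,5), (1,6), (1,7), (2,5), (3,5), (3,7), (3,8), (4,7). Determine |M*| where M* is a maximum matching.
4 (matching: (1,6), (2,5), (3,8), (4,7); upper bound min(|L|,|R|) = min(4,4) = 4)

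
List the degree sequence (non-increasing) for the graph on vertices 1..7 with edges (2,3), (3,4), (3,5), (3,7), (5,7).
[4, 2, 2, 1, 1, 0, 0] (degrees: deg(1)=0, deg(2)=1, deg(3)=4, deg(4)=1, deg(5)=2, deg(6)=0, deg(7)=2)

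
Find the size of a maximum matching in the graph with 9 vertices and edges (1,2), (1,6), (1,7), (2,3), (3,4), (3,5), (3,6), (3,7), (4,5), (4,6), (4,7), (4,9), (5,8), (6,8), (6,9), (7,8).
4 (matching: (1,7), (3,5), (4,9), (6,8); upper bound floor(n/2) = floor(9/2) = 4)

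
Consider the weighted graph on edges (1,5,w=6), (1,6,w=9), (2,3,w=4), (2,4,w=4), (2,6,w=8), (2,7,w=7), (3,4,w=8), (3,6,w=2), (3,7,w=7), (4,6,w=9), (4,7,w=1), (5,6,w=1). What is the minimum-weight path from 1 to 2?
13 (path: 1 -> 5 -> 6 -> 3 -> 2; weights 6 + 1 + 2 + 4 = 13)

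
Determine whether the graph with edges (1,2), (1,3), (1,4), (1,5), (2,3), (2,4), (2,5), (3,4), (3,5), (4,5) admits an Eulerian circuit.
Yes (the graph is connected and all 5 vertices have even degree)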